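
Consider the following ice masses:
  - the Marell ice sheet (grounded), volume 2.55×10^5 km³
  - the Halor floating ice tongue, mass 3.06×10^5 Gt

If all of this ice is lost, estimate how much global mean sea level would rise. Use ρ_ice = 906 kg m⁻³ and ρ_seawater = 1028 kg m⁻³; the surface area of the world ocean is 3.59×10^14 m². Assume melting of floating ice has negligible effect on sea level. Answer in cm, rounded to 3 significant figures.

≈ 62.6 cm

Marell: 2.55×10^5 km³ × (906/1028) = 2.247×10^5 km³ of water.
The Halor floating ice tongue is floating and already displaces its own weight of water, so its melt adds essentially nothing to sea level.
Total added water ≈ 2.247×10^14 m³ over 3.59×10^14 m² → Δh = 0.626 m = 62.6 cm.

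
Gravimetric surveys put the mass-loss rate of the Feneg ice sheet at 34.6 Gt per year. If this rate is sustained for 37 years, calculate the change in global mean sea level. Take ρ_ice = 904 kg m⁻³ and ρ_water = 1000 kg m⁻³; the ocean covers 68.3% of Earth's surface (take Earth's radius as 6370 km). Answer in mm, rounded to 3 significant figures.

Total mass lost = 34.6 Gt/yr × 37 yr = 1280 Gt = 1.280×10^15 kg.
ρ_w = 1000 kg m⁻³, so water volume = 1.280×10^15 / 1000 = 1.280×10^12 m³.
Δh = 1.280×10^12 / 3.48×10^14 = 3.68×10^-3 m = 3.68 mm.

≈ 3.68 mm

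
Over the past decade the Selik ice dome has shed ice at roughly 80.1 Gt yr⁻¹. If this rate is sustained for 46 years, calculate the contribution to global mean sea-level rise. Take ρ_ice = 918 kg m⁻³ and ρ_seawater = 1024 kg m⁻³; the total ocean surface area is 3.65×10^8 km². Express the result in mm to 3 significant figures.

Total mass lost = 80.1 Gt/yr × 46 yr = 3685 Gt = 3.685×10^15 kg.
ρ_w = 1024 kg m⁻³, so water volume = 3.685×10^15 / 1024 = 3.598×10^12 m³.
Δh = 3.598×10^12 / 3.65×10^14 = 9.86×10^-3 m = 9.86 mm.

≈ 9.86 mm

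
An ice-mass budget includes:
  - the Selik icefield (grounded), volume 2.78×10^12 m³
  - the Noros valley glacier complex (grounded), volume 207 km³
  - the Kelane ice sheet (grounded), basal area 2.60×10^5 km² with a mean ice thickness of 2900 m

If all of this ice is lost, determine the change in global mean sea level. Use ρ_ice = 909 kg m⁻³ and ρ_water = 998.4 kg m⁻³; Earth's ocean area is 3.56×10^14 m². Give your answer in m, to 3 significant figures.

Selik: 2.78×10^12 m³ × (909/998.4) = 2.531×10^12 m³ of water.
Noros: 207 km³ × (909/998.4) = 188.5 km³ of water.
Kelane: ice volume = 2.60×10^5 km² × 2900 m = 7.540×10^5 km³; 7.540×10^5 × (909/998.4) = 6.865×10^5 km³ of water.
Total added water ≈ 6.892×10^14 m³ over 3.56×10^14 m² → Δh = 1.94 m.

≈ 1.94 m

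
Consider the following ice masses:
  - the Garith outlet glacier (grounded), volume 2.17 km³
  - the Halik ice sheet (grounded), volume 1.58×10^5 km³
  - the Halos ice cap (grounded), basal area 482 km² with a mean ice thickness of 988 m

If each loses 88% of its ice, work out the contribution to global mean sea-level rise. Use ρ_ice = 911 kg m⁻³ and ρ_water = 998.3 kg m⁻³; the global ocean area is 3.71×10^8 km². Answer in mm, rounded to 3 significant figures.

≈ 343 mm

Garith: 0.88 × 2.17 km³ × (911/998.3) = 1.743 km³ of water.
Halik: 0.88 × 1.58×10^5 km³ × (911/998.3) = 1.269×10^5 km³ of water.
Halos: ice volume = 482 km² × 988 m = 476.2 km³; 0.88 × 476.2 × (911/998.3) = 382.4 km³ of water.
Total added water ≈ 1.273×10^14 m³ over 3.71×10^14 m² → Δh = 0.343 m = 343 mm.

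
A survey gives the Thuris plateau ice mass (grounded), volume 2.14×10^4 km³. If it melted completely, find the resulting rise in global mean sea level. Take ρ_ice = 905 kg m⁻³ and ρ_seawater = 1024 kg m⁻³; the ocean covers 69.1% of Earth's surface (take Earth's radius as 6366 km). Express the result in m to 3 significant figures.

Thuris: 2.14×10^4 km³ × (905/1024) = 1.891×10^4 km³ of water.
Spread over 3.52×10^14 m² of ocean, Δh = 1.891×10^13 / 3.52×10^14 = 0.0537 m.

≈ 0.0537 m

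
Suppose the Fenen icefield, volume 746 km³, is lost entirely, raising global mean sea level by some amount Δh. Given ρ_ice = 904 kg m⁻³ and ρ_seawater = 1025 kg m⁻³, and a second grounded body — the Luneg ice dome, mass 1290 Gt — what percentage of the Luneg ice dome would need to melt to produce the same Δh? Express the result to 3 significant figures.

≈ 52.3 %

Equal sea-level rise means equal mass of meltwater, i.e. equal mass of ice lost.
Ice mass of Fenen: 6.744×10^14 kg; ice mass of Luneg: 1.290×10^15 kg.
Fraction required = 6.744×10^14 / 1.290×10^15 = 0.523 → 52.3 %.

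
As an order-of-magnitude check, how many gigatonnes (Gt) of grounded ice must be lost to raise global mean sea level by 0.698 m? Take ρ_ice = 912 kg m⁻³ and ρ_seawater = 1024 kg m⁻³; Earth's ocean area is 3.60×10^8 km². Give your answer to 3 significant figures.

≈ 2.57×10^5 Gt

Required water volume = Δh × A = 0.698 m × 3.60×10^14 m² = 2.513×10^14 m³.
ρ_w = 1024 kg m⁻³, so the mass of water = 2.513×10^14 m³ × 1024 kg m⁻³ = 2.573×10^17 kg = 2.57×10^5 Gt (and the same mass of ice, by conservation).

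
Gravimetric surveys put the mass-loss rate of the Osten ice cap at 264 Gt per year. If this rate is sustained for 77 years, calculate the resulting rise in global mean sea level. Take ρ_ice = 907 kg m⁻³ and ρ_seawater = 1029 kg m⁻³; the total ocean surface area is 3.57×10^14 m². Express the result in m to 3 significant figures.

Total mass lost = 264 Gt/yr × 77 yr = 2.033×10^4 Gt = 2.033×10^16 kg.
ρ_w = 1029 kg m⁻³, so water volume = 2.033×10^16 / 1029 = 1.976×10^13 m³.
Δh = 1.976×10^13 / 3.57×10^14 = 0.0553 m.

≈ 0.0553 m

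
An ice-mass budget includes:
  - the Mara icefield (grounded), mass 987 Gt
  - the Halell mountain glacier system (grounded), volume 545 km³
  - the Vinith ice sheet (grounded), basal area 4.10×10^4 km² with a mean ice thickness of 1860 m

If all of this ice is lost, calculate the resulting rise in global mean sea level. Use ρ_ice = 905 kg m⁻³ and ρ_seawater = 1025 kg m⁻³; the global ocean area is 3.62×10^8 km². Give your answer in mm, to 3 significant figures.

≈ 190 mm

Mara: 987 Gt = 9.870×10^14 kg; dividing by ρ_w = 1025 kg m⁻³ gives 9.629×10^11 m³ of water.
Halell: 545 km³ × (905/1025) = 481.2 km³ of water.
Vinith: ice volume = 4.10×10^4 km² × 1860 m = 7.626×10^4 km³; 7.626×10^4 × (905/1025) = 6.733×10^4 km³ of water.
Total added water ≈ 6.878×10^13 m³ over 3.62×10^14 m² → Δh = 0.190 m = 190 mm.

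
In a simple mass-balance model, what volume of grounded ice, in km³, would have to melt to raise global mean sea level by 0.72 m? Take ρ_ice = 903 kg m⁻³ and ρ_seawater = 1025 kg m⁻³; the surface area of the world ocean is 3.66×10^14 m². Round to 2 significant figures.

≈ 3.0×10^5 km³

Required water volume = Δh × A = 0.72 m × 3.66×10^14 m² = 2.635×10^14 m³ = 2.635×10^5 km³.
Ice volume = water volume × ρ_w/ρ_ice = 2.635×10^5 × 1025/903 = 3.0×10^5 km³.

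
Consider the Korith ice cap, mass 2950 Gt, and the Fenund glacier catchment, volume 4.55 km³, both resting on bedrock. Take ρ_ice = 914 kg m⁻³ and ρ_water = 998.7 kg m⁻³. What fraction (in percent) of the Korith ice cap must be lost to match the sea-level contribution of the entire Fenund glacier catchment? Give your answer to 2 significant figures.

≈ 0.14 %

Equal sea-level rise means equal mass of meltwater, i.e. equal mass of ice lost.
Ice mass of Fenund: 4.159×10^12 kg; ice mass of Korith: 2.950×10^15 kg.
Fraction required = 4.159×10^12 / 2.950×10^15 = 1.41×10^-3 → 0.14 %.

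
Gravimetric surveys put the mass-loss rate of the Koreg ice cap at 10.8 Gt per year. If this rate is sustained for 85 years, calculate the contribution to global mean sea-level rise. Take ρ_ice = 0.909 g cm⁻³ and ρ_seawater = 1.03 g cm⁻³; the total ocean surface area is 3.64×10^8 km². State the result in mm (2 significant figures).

≈ 2.4 mm

Total mass lost = 10.8 Gt/yr × 85 yr = 918.0 Gt = 9.180×10^14 kg.
ρ_w = 1.03 g cm⁻³ = 1030 kg m⁻³, so water volume = 9.180×10^14 / 1030 = 8.913×10^11 m³.
Δh = 8.913×10^11 / 3.64×10^14 = 2.45×10^-3 m = 2.4 mm.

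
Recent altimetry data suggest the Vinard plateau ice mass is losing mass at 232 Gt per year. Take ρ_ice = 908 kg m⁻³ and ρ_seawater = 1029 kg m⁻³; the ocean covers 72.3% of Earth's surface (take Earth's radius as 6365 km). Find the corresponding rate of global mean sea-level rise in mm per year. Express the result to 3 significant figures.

ρ_w = 1029 kg m⁻³. Annual water volume added = 232 Gt / ρ_w = 2.320×10^14 kg / 1029 kg m⁻³ = 2.255×10^11 m³.
Δh per year = 2.255×10^11 / 3.68×10^14 = 6.13×10^-4 m = 0.613 mm.

≈ 0.613 mm/yr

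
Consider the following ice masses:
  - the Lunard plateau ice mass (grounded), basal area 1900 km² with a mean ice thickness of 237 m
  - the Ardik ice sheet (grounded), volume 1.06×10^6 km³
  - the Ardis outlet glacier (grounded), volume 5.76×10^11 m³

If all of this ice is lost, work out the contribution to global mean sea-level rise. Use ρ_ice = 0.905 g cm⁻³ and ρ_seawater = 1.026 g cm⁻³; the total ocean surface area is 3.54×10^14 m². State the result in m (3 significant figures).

≈ 2.64 m

Lunard: ice volume = 1900 km² × 237 m = 450.3 km³; 450.3 × (905/1026) = 397.2 km³ of water.
Ardik: 1.06×10^6 km³ × (905/1026) = 9.350×10^5 km³ of water.
Ardis: 5.76×10^11 m³ × (905/1026) = 5.081×10^11 m³ of water.
Total added water ≈ 9.359×10^14 m³ over 3.54×10^14 m² → Δh = 2.64 m.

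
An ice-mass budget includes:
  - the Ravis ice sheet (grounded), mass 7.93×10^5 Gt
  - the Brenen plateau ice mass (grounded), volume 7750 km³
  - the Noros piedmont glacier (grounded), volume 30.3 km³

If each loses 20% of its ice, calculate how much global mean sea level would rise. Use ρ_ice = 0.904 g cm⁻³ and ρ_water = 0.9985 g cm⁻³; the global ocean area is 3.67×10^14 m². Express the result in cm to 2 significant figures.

≈ 44 cm

Ravis: 0.2 × 7.93×10^5 Gt = 1.586×10^17 kg; dividing by ρ_w = 0.9985 g cm⁻³ = 998.5 kg m⁻³ gives 1.588×10^14 m³ of water.
Brenen: 0.2 × 7750 km³ × (904/998.5) = 1403 km³ of water.
Noros: 0.2 × 30.3 km³ × (904/998.5) = 5.486 km³ of water.
Total added water ≈ 1.602×10^14 m³ over 3.67×10^14 m² → Δh = 0.437 m = 44 cm.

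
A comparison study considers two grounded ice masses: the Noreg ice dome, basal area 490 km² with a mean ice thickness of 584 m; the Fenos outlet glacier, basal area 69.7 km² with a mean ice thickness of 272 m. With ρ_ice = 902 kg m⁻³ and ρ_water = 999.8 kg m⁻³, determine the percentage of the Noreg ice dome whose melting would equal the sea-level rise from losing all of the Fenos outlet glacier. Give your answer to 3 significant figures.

≈ 6.63 %

Equal sea-level rise means equal mass of meltwater, i.e. equal mass of ice lost.
Ice mass of Fenos: 1.710×10^13 kg; ice mass of Noreg: 2.581×10^14 kg.
Fraction required = 1.710×10^13 / 2.581×10^14 = 0.0663 → 6.63 %.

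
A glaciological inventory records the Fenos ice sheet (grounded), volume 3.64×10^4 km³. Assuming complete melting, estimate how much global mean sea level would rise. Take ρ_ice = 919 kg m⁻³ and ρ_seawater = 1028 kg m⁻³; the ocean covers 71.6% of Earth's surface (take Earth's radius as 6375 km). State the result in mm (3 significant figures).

≈ 89.0 mm

Fenos: 3.64×10^4 km³ × (919/1028) = 3.254×10^4 km³ of water.
Spread over 3.66×10^14 m² of ocean, Δh = 3.254×10^13 / 3.66×10^14 = 0.0890 m = 89.0 mm.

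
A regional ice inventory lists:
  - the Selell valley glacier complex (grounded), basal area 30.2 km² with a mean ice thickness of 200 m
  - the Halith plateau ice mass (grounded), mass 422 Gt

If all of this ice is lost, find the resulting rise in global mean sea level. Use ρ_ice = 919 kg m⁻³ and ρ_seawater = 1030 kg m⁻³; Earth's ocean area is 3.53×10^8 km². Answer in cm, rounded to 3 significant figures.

≈ 0.118 cm

Selell: ice volume = 30.2 km² × 200 m = 6.040 km³; 6.040 × (919/1030) = 5.389 km³ of water.
Halith: 422 Gt = 4.220×10^14 kg; dividing by ρ_w = 1030 kg m⁻³ gives 4.097×10^11 m³ of water.
Total added water ≈ 4.151×10^11 m³ over 3.53×10^14 m² → Δh = 1.18×10^-3 m = 0.118 cm.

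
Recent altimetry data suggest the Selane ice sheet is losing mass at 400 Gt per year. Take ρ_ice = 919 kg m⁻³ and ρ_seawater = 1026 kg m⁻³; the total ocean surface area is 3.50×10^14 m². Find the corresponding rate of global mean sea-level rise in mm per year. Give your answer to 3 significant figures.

ρ_w = 1026 kg m⁻³. Annual water volume added = 400 Gt / ρ_w = 4.000×10^14 kg / 1026 kg m⁻³ = 3.899×10^11 m³.
Δh per year = 3.899×10^11 / 3.50×10^14 = 1.11×10^-3 m = 1.11 mm.

≈ 1.11 mm/yr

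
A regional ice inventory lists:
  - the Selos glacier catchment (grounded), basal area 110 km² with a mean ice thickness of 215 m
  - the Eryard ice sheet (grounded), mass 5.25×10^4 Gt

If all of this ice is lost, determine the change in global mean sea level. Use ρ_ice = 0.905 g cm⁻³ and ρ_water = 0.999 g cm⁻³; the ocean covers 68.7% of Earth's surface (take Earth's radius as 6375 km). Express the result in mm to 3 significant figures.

Selos: ice volume = 110 km² × 215 m = 23.65 km³; 23.65 × (905/999) = 21.42 km³ of water.
Eryard: 5.25×10^4 Gt = 5.250×10^16 kg; dividing by ρ_w = 0.999 g cm⁻³ = 999 kg m⁻³ gives 5.255×10^13 m³ of water.
Total added water ≈ 5.257×10^13 m³ over 3.51×10^14 m² → Δh = 0.150 m = 150 mm.

≈ 150 mm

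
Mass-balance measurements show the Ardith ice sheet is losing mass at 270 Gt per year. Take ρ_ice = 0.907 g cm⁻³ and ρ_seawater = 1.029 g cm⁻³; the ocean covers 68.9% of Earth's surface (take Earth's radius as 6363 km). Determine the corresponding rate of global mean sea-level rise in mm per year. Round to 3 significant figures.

ρ_w = 1.029 g cm⁻³ = 1029 kg m⁻³. Annual water volume added = 270 Gt / ρ_w = 2.700×10^14 kg / 1029 kg m⁻³ = 2.624×10^11 m³.
Δh per year = 2.624×10^11 / 3.51×10^14 = 7.49×10^-4 m = 0.749 mm.

≈ 0.749 mm/yr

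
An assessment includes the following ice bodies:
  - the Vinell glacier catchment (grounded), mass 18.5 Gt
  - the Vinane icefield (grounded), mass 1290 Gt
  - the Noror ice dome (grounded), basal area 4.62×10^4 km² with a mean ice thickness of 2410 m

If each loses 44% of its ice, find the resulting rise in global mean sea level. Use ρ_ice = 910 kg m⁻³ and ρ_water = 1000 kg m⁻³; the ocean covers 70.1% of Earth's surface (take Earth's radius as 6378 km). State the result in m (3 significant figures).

≈ 0.126 m

Vinell: 0.44 × 18.5 Gt = 8.140×10^12 kg; dividing by ρ_w = 1000 kg m⁻³ gives 8.140×10^9 m³ of water.
Vinane: 0.44 × 1290 Gt = 5.676×10^14 kg; dividing by ρ_w = 1000 kg m⁻³ gives 5.676×10^11 m³ of water.
Noror: ice volume = 4.62×10^4 km² × 2410 m = 1.113×10^5 km³; 0.44 × 1.113×10^5 × (910/1000) = 4.458×10^4 km³ of water.
Total added water ≈ 4.516×10^13 m³ over 3.58×10^14 m² → Δh = 0.126 m.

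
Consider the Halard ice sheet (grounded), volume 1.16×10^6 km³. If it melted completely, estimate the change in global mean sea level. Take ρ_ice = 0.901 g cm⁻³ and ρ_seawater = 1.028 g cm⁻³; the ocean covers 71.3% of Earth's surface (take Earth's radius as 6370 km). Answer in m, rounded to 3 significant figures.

Halard: 1.16×10^6 km³ × (901/1028) = 1.017×10^6 km³ of water.
Spread over 3.64×10^14 m² of ocean, Δh = 1.017×10^15 / 3.64×10^14 = 2.80 m.

≈ 2.80 m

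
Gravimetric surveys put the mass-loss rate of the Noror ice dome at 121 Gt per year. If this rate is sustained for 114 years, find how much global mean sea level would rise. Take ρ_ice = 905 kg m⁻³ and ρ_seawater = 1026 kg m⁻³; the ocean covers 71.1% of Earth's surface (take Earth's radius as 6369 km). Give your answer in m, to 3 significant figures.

≈ 0.0371 m

Total mass lost = 121 Gt/yr × 114 yr = 1.379×10^4 Gt = 1.379×10^16 kg.
ρ_w = 1026 kg m⁻³, so water volume = 1.379×10^16 / 1026 = 1.344×10^13 m³.
Δh = 1.344×10^13 / 3.62×10^14 = 0.0371 m.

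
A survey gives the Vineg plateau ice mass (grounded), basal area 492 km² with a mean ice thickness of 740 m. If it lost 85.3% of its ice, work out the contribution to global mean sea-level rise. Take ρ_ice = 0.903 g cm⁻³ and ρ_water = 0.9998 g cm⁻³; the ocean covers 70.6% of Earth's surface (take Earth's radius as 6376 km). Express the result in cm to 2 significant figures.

≈ 0.078 cm

Vineg: ice volume = 492 km² × 740 m = 364.1 km³; 0.853 × 364.1 × (903/999.8) = 280.5 km³ of water.
Spread over 3.61×10^14 m² of ocean, Δh = 2.805×10^11 / 3.61×10^14 = 7.78×10^-4 m = 0.078 cm.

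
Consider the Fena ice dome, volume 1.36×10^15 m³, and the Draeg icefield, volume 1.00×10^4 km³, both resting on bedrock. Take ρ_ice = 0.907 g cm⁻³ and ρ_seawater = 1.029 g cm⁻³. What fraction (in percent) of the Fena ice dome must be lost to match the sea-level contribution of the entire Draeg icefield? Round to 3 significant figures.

Equal sea-level rise means equal mass of meltwater, i.e. equal mass of ice lost.
Ice mass of Draeg: 9.070×10^15 kg; ice mass of Fena: 1.234×10^18 kg.
Fraction required = 9.070×10^15 / 1.234×10^18 = 7.35×10^-3 → 0.735 %.

≈ 0.735 %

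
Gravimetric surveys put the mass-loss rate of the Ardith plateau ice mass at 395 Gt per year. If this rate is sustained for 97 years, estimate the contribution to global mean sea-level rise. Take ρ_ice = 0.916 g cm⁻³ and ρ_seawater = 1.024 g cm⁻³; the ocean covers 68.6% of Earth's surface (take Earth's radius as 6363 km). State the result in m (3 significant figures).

Total mass lost = 395 Gt/yr × 97 yr = 3.832×10^4 Gt = 3.832×10^16 kg.
ρ_w = 1.024 g cm⁻³ = 1024 kg m⁻³, so water volume = 3.832×10^16 / 1024 = 3.742×10^13 m³.
Δh = 3.742×10^13 / 3.49×10^14 = 0.107 m.

≈ 0.107 m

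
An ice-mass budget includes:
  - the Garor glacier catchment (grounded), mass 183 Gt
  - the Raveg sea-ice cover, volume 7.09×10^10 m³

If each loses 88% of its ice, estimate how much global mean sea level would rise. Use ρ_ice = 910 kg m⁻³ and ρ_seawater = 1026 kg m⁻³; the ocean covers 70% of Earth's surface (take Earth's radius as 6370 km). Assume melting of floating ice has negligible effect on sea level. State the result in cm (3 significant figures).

≈ 0.0440 cm

Garor: 0.88 × 183 Gt = 1.610×10^14 kg; dividing by ρ_w = 1026 kg m⁻³ gives 1.570×10^11 m³ of water.
The Raveg sea-ice cover is floating and already displaces its own weight of water, so its melt adds essentially nothing to sea level.
Total added water ≈ 1.570×10^11 m³ over 3.57×10^14 m² → Δh = 4.40×10^-4 m = 0.0440 cm.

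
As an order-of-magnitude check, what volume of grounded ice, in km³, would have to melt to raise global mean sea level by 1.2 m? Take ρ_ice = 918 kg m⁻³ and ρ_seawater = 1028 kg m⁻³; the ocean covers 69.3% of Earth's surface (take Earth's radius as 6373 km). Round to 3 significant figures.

Required water volume = Δh × A = 1.2 m × 3.54×10^14 m² = 4.244×10^14 m³ = 4.244×10^5 km³.
Ice volume = water volume × ρ_w/ρ_ice = 4.244×10^5 × 1028/918 = 4.75×10^5 km³.

≈ 4.75×10^5 km³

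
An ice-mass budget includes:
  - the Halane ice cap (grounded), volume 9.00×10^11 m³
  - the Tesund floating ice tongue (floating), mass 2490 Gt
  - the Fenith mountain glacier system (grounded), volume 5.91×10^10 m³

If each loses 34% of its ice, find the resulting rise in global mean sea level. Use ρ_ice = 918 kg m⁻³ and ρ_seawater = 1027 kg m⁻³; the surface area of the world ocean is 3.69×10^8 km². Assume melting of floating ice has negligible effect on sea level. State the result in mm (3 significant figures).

≈ 0.790 mm

Halane: 0.34 × 9.00×10^11 m³ × (918/1027) = 2.735×10^11 m³ of water.
The Tesund floating ice tongue is floating and already displaces its own weight of water, so its melt adds essentially nothing to sea level.
Fenith: 0.34 × 5.91×10^10 m³ × (918/1027) = 1.796×10^10 m³ of water.
Total added water ≈ 2.915×10^11 m³ over 3.69×10^14 m² → Δh = 7.90×10^-4 m = 0.790 mm.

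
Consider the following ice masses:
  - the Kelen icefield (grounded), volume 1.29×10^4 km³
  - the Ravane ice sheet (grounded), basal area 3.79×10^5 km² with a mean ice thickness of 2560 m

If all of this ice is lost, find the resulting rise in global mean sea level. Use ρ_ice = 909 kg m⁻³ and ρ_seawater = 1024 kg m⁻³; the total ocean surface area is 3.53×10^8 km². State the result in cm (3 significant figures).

≈ 247 cm

Kelen: 1.29×10^4 km³ × (909/1024) = 1.145×10^4 km³ of water.
Ravane: ice volume = 3.79×10^5 km² × 2560 m = 9.702×10^5 km³; 9.702×10^5 × (909/1024) = 8.613×10^5 km³ of water.
Total added water ≈ 8.727×10^14 m³ over 3.53×10^14 m² → Δh = 2.47 m = 247 cm.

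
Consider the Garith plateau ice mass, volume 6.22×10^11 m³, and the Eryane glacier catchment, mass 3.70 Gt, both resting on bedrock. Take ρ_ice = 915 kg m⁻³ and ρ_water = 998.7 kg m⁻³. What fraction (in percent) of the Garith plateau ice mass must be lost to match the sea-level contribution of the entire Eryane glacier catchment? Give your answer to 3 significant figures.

Equal sea-level rise means equal mass of meltwater, i.e. equal mass of ice lost.
Ice mass of Eryane: 3.700×10^12 kg; ice mass of Garith: 5.691×10^14 kg.
Fraction required = 3.700×10^12 / 5.691×10^14 = 6.50×10^-3 → 0.650 %.

≈ 0.650 %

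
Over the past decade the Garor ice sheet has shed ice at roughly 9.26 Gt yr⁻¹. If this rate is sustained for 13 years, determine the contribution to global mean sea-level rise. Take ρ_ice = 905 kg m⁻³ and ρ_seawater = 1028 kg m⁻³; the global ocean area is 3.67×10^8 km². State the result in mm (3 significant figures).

Total mass lost = 9.26 Gt/yr × 13 yr = 120.4 Gt = 1.204×10^14 kg.
ρ_w = 1028 kg m⁻³, so water volume = 1.204×10^14 / 1028 = 1.171×10^11 m³.
Δh = 1.171×10^11 / 3.67×10^14 = 3.19×10^-4 m = 0.319 mm.

≈ 0.319 mm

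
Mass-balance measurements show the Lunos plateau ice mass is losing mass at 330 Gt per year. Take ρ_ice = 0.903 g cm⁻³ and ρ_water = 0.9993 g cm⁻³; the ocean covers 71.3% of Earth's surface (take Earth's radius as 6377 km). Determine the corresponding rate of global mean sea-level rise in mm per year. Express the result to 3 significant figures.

ρ_w = 0.9993 g cm⁻³ = 999.3 kg m⁻³. Annual water volume added = 330 Gt / ρ_w = 3.300×10^14 kg / 999.3 kg m⁻³ = 3.302×10^11 m³.
Δh per year = 3.302×10^11 / 3.64×10^14 = 9.06×10^-4 m = 0.906 mm.

≈ 0.906 mm/yr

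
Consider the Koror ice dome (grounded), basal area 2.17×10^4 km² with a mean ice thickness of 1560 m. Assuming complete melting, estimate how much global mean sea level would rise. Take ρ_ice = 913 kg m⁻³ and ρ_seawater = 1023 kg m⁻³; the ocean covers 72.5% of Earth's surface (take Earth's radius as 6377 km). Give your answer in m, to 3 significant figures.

≈ 0.0815 m

Koror: ice volume = 2.17×10^4 km² × 1560 m = 3.385×10^4 km³; 3.385×10^4 × (913/1023) = 3.021×10^4 km³ of water.
Spread over 3.70×10^14 m² of ocean, Δh = 3.021×10^13 / 3.70×10^14 = 0.0815 m.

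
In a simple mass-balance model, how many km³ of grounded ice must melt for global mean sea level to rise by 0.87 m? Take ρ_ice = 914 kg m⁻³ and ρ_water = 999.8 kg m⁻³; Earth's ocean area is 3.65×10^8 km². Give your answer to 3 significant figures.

≈ 3.47×10^5 km³

Required water volume = Δh × A = 0.87 m × 3.65×10^14 m² = 3.176×10^14 m³ = 3.176×10^5 km³.
Ice volume = water volume × ρ_w/ρ_ice = 3.176×10^5 × 999.8/914 = 3.47×10^5 km³.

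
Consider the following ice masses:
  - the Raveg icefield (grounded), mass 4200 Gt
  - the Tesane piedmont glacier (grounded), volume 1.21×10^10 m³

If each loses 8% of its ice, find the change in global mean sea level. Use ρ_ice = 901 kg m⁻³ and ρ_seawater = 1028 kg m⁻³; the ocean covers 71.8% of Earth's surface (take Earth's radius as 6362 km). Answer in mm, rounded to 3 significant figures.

≈ 0.897 mm

Raveg: 0.08 × 4200 Gt = 3.360×10^14 kg; dividing by ρ_w = 1028 kg m⁻³ gives 3.268×10^11 m³ of water.
Tesane: 0.08 × 1.21×10^10 m³ × (901/1028) = 8.484×10^8 m³ of water.
Total added water ≈ 3.277×10^11 m³ over 3.65×10^14 m² → Δh = 8.97×10^-4 m = 0.897 mm.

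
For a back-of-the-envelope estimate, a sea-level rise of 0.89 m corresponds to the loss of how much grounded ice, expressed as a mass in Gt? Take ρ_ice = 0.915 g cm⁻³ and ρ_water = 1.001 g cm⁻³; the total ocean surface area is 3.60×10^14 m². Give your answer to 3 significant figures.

Required water volume = Δh × A = 0.89 m × 3.60×10^14 m² = 3.204×10^14 m³.
ρ_w = 1.001 g cm⁻³ = 1001 kg m⁻³, so the mass of water = 3.204×10^14 m³ × 1001 kg m⁻³ = 3.207×10^17 kg = 3.21×10^5 Gt (and the same mass of ice, by conservation).

≈ 3.21×10^5 Gt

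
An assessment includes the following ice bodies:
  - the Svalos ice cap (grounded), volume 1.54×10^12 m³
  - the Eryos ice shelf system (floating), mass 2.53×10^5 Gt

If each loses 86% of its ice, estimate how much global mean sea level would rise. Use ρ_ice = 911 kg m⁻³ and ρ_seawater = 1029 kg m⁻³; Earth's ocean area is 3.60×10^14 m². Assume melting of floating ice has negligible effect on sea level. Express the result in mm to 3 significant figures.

Svalos: 0.86 × 1.54×10^12 m³ × (911/1029) = 1.173×10^12 m³ of water.
The Eryos ice shelf system is floating and already displaces its own weight of water, so its melt adds essentially nothing to sea level.
Total added water ≈ 1.173×10^12 m³ over 3.60×10^14 m² → Δh = 3.26×10^-3 m = 3.26 mm.

≈ 3.26 mm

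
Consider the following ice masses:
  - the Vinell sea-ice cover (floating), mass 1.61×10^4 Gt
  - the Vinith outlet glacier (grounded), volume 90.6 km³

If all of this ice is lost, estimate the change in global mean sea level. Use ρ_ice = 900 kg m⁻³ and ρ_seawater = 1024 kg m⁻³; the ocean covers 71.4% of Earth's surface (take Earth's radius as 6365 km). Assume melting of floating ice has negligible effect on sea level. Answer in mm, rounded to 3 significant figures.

≈ 0.219 mm

The Vinell sea-ice cover is floating and already displaces its own weight of water, so its melt adds essentially nothing to sea level.
Vinith: 90.6 km³ × (900/1024) = 79.63 km³ of water.
Total added water ≈ 7.963×10^10 m³ over 3.64×10^14 m² → Δh = 2.19×10^-4 m = 0.219 mm.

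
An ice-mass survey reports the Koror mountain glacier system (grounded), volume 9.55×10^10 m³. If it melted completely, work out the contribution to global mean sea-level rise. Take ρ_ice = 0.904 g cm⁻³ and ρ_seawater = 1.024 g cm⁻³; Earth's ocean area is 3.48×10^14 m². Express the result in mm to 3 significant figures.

Koror: 9.55×10^10 m³ × (904/1024) = 8.431×10^10 m³ of water.
Spread over 3.48×10^14 m² of ocean, Δh = 8.431×10^10 / 3.48×10^14 = 2.42×10^-4 m = 0.242 mm.

≈ 0.242 mm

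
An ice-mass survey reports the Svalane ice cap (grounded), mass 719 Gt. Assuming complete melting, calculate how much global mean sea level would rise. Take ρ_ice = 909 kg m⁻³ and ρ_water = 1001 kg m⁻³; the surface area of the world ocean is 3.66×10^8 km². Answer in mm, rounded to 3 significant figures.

≈ 1.96 mm

Svalane: 719 Gt = 7.190×10^14 kg; dividing by ρ_w = 1001 kg m⁻³ gives 7.183×10^11 m³ of water.
Spread over 3.66×10^14 m² of ocean, Δh = 7.183×10^11 / 3.66×10^14 = 1.96×10^-3 m = 1.96 mm.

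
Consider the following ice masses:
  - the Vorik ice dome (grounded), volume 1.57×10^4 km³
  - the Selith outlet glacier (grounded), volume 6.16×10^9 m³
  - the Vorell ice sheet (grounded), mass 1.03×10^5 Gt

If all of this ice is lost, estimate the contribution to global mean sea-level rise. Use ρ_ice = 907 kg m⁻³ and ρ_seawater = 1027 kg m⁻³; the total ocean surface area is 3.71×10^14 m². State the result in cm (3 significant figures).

≈ 30.8 cm

Vorik: 1.57×10^4 km³ × (907/1027) = 1.387×10^4 km³ of water.
Selith: 6.16×10^9 m³ × (907/1027) = 5.440×10^9 m³ of water.
Vorell: 1.03×10^5 Gt = 1.030×10^17 kg; dividing by ρ_w = 1027 kg m⁻³ gives 1.003×10^14 m³ of water.
Total added water ≈ 1.142×10^14 m³ over 3.71×10^14 m² → Δh = 0.308 m = 30.8 cm.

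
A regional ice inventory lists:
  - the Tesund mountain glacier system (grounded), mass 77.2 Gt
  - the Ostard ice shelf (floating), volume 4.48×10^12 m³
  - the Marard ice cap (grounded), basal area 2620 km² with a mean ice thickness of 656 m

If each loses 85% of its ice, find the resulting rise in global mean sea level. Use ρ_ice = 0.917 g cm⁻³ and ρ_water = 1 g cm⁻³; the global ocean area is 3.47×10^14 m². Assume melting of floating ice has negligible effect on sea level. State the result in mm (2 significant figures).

≈ 4.0 mm

Tesund: 0.85 × 77.2 Gt = 6.562×10^13 kg; dividing by ρ_w = 1 g cm⁻³ = 1000 kg m⁻³ gives 6.562×10^10 m³ of water.
The Ostard ice shelf is floating and already displaces its own weight of water, so its melt adds essentially nothing to sea level.
Marard: ice volume = 2620 km² × 656 m = 1719 km³; 0.85 × 1719 × (917/1000) = 1340 km³ of water.
Total added water ≈ 1.405×10^12 m³ over 3.47×10^14 m² → Δh = 4.05×10^-3 m = 4.0 mm.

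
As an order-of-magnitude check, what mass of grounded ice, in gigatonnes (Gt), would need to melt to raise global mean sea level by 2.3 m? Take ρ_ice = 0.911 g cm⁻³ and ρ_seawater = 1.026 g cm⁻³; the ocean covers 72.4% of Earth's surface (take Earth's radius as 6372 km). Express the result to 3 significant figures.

≈ 8.72×10^5 Gt

Required water volume = Δh × A = 2.3 m × 3.69×10^14 m² = 8.496×10^14 m³.
ρ_w = 1.026 g cm⁻³ = 1026 kg m⁻³, so the mass of water = 8.496×10^14 m³ × 1026 kg m⁻³ = 8.717×10^17 kg = 8.72×10^5 Gt (and the same mass of ice, by conservation).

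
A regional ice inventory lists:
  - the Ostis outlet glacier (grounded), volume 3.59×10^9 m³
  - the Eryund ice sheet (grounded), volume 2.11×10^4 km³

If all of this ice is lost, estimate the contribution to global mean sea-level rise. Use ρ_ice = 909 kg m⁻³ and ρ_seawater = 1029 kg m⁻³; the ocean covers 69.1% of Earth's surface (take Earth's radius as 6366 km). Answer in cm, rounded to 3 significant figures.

Ostis: 3.59×10^9 m³ × (909/1029) = 3.171×10^9 m³ of water.
Eryund: 2.11×10^4 km³ × (909/1029) = 1.864×10^4 km³ of water.
Total added water ≈ 1.864×10^13 m³ over 3.52×10^14 m² → Δh = 0.0530 m = 5.30 cm.

≈ 5.30 cm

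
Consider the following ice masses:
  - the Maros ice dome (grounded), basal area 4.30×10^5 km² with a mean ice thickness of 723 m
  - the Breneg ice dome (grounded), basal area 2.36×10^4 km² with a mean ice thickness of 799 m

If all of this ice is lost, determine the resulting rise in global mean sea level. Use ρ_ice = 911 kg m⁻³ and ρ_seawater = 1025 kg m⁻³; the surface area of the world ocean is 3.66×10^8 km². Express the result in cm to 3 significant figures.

Maros: ice volume = 4.30×10^5 km² × 723 m = 3.109×10^5 km³; 3.109×10^5 × (911/1025) = 2.763×10^5 km³ of water.
Breneg: ice volume = 2.36×10^4 km² × 799 m = 1.886×10^4 km³; 1.886×10^4 × (911/1025) = 1.676×10^4 km³ of water.
Total added water ≈ 2.931×10^14 m³ over 3.66×10^14 m² → Δh = 0.801 m = 80.1 cm.

≈ 80.1 cm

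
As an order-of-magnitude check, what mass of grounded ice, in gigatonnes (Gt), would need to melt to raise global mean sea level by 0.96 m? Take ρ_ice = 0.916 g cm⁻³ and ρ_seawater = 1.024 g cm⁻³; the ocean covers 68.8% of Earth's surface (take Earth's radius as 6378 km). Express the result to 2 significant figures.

≈ 3.5×10^5 Gt

Required water volume = Δh × A = 0.96 m × 3.52×10^14 m² = 3.376×10^14 m³.
ρ_w = 1.024 g cm⁻³ = 1024 kg m⁻³, so the mass of water = 3.376×10^14 m³ × 1024 kg m⁻³ = 3.457×10^17 kg = 3.5×10^5 Gt (and the same mass of ice, by conservation).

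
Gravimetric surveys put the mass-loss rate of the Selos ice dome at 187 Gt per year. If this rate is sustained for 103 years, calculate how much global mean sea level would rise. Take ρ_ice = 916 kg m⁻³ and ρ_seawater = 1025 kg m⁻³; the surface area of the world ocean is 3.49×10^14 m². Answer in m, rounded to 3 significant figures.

Total mass lost = 187 Gt/yr × 103 yr = 1.926×10^4 Gt = 1.926×10^16 kg.
ρ_w = 1025 kg m⁻³, so water volume = 1.926×10^16 / 1025 = 1.879×10^13 m³.
Δh = 1.879×10^13 / 3.49×10^14 = 0.0538 m.

≈ 0.0538 m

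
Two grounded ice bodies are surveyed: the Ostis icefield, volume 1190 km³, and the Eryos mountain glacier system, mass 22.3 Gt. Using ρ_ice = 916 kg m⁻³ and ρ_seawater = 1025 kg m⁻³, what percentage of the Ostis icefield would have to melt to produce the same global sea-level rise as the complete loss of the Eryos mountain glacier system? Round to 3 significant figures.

≈ 2.05 %

Equal sea-level rise means equal mass of meltwater, i.e. equal mass of ice lost.
Ice mass of Eryos: 2.230×10^13 kg; ice mass of Ostis: 1.090×10^15 kg.
Fraction required = 2.230×10^13 / 1.090×10^15 = 0.0205 → 2.05 %.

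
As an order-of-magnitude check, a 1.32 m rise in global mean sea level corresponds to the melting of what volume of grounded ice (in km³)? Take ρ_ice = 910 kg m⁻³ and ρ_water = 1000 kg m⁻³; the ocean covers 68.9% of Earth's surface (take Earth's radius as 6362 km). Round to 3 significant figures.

≈ 5.08×10^5 km³

Required water volume = Δh × A = 1.32 m × 3.50×10^14 m² = 4.626×10^14 m³ = 4.626×10^5 km³.
Ice volume = water volume × ρ_w/ρ_ice = 4.626×10^5 × 1000/910 = 5.08×10^5 km³.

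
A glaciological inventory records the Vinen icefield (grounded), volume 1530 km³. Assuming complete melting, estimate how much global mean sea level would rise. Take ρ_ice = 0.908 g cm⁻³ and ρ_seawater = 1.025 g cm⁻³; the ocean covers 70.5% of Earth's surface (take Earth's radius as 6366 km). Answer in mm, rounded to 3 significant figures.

Vinen: 1530 km³ × (908/1025) = 1355 km³ of water.
Spread over 3.59×10^14 m² of ocean, Δh = 1.355×10^12 / 3.59×10^14 = 3.78×10^-3 m = 3.78 mm.

≈ 3.78 mm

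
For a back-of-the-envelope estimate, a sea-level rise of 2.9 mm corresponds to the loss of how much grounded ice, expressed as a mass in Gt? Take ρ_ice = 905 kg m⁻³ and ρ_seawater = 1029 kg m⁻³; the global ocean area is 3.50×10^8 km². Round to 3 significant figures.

≈ 1040 Gt

Required water volume = Δh × A = 0.0029 m × 3.50×10^14 m² = 1.015×10^12 m³.
ρ_w = 1029 kg m⁻³, so the mass of water = 1.015×10^12 m³ × 1029 kg m⁻³ = 1.044×10^15 kg = 1040 Gt (and the same mass of ice, by conservation).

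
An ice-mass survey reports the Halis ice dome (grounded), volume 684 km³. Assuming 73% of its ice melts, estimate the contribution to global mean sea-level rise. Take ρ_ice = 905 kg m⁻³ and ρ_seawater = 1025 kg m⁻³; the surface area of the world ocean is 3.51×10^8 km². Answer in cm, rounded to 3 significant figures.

Halis: 0.73 × 684 km³ × (905/1025) = 440.9 km³ of water.
Spread over 3.51×10^14 m² of ocean, Δh = 4.409×10^11 / 3.51×10^14 = 1.26×10^-3 m = 0.126 cm.

≈ 0.126 cm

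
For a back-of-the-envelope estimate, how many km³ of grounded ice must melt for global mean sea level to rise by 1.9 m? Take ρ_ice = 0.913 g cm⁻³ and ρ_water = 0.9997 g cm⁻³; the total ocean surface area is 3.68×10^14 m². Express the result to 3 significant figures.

≈ 7.66×10^5 km³

Required water volume = Δh × A = 1.9 m × 3.68×10^14 m² = 6.992×10^14 m³ = 6.992×10^5 km³.
Ice volume = water volume × ρ_w/ρ_ice = 6.992×10^5 × 999.7/913 = 7.66×10^5 km³.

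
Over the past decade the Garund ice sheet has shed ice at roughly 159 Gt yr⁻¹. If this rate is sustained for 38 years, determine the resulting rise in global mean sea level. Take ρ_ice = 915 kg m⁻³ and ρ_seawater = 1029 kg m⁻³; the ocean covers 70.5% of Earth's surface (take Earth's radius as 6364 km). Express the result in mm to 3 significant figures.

Total mass lost = 159 Gt/yr × 38 yr = 6042 Gt = 6.042×10^15 kg.
ρ_w = 1029 kg m⁻³, so water volume = 6.042×10^15 / 1029 = 5.872×10^12 m³.
Δh = 5.872×10^12 / 3.59×10^14 = 0.0164 m = 16.4 mm.

≈ 16.4 mm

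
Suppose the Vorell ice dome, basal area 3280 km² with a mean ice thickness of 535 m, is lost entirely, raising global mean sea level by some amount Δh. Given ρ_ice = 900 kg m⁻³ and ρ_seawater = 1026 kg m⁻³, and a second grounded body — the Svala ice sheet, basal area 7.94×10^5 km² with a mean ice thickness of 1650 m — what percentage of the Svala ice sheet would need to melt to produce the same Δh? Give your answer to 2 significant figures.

Equal sea-level rise means equal mass of meltwater, i.e. equal mass of ice lost.
Ice mass of Vorell: 1.579×10^15 kg; ice mass of Svala: 1.179×10^18 kg.
Fraction required = 1.579×10^15 / 1.179×10^18 = 1.34×10^-3 → 0.13 %.

≈ 0.13 %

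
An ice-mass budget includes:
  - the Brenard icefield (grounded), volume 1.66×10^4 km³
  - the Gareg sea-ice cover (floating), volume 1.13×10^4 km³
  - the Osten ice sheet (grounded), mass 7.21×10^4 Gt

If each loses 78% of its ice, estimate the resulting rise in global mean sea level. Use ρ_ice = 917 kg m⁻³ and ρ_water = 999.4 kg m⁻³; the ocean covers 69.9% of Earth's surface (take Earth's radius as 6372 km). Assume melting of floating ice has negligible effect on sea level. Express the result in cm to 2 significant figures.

≈ 19 cm

Brenard: 0.78 × 1.66×10^4 km³ × (917/999.4) = 1.188×10^4 km³ of water.
The Gareg sea-ice cover is floating and already displaces its own weight of water, so its melt adds essentially nothing to sea level.
Osten: 0.78 × 7.21×10^4 Gt = 5.624×10^16 kg; dividing by ρ_w = 999.4 kg m⁻³ gives 5.627×10^13 m³ of water.
Total added water ≈ 6.815×10^13 m³ over 3.57×10^14 m² → Δh = 0.191 m = 19 cm.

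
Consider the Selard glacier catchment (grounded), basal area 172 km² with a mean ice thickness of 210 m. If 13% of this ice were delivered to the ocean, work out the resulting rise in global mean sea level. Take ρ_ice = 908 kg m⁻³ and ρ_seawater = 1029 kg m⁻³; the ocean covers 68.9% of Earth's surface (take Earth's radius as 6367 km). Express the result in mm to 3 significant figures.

Selard: ice volume = 172 km² × 210 m = 36.12 km³; 0.13 × 36.12 × (908/1029) = 4.143 km³ of water.
Spread over 3.51×10^14 m² of ocean, Δh = 4.143×10^9 / 3.51×10^14 = 1.18×10^-5 m = 0.0118 mm.

≈ 0.0118 mm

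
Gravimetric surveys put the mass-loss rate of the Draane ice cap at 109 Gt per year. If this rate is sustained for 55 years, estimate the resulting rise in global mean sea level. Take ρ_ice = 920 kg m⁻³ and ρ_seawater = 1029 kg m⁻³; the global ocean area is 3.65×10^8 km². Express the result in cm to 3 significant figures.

≈ 1.60 cm

Total mass lost = 109 Gt/yr × 55 yr = 5995 Gt = 5.995×10^15 kg.
ρ_w = 1029 kg m⁻³, so water volume = 5.995×10^15 / 1029 = 5.826×10^12 m³.
Δh = 5.826×10^12 / 3.65×10^14 = 0.0160 m = 1.60 cm.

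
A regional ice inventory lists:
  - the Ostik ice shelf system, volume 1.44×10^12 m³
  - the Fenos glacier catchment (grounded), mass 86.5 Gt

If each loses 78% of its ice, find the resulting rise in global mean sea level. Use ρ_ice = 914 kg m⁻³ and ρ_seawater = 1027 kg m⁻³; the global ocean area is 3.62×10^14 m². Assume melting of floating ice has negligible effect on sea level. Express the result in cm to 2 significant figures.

≈ 0.018 cm

The Ostik ice shelf system is floating and already displaces its own weight of water, so its melt adds essentially nothing to sea level.
Fenos: 0.78 × 86.5 Gt = 6.747×10^13 kg; dividing by ρ_w = 1027 kg m⁻³ gives 6.570×10^10 m³ of water.
Total added water ≈ 6.570×10^10 m³ over 3.62×10^14 m² → Δh = 1.81×10^-4 m = 0.018 cm.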